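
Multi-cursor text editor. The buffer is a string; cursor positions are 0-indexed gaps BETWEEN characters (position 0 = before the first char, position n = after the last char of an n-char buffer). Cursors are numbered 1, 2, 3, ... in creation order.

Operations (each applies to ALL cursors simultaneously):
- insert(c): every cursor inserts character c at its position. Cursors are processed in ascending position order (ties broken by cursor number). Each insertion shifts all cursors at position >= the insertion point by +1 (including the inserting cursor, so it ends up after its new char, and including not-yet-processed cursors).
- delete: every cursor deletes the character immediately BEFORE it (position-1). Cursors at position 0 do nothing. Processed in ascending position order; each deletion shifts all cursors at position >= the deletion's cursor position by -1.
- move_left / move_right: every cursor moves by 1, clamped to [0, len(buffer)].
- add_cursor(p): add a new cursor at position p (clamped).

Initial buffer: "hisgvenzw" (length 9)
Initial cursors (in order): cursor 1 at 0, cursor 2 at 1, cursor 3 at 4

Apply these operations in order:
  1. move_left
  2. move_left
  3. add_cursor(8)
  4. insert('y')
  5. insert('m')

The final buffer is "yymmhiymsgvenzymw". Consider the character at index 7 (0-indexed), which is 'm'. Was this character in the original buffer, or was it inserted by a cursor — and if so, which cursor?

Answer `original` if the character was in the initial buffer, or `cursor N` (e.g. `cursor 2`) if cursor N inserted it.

After op 1 (move_left): buffer="hisgvenzw" (len 9), cursors c1@0 c2@0 c3@3, authorship .........
After op 2 (move_left): buffer="hisgvenzw" (len 9), cursors c1@0 c2@0 c3@2, authorship .........
After op 3 (add_cursor(8)): buffer="hisgvenzw" (len 9), cursors c1@0 c2@0 c3@2 c4@8, authorship .........
After op 4 (insert('y')): buffer="yyhiysgvenzyw" (len 13), cursors c1@2 c2@2 c3@5 c4@12, authorship 12..3......4.
After op 5 (insert('m')): buffer="yymmhiymsgvenzymw" (len 17), cursors c1@4 c2@4 c3@8 c4@16, authorship 1212..33......44.
Authorship (.=original, N=cursor N): 1 2 1 2 . . 3 3 . . . . . . 4 4 .
Index 7: author = 3

Answer: cursor 3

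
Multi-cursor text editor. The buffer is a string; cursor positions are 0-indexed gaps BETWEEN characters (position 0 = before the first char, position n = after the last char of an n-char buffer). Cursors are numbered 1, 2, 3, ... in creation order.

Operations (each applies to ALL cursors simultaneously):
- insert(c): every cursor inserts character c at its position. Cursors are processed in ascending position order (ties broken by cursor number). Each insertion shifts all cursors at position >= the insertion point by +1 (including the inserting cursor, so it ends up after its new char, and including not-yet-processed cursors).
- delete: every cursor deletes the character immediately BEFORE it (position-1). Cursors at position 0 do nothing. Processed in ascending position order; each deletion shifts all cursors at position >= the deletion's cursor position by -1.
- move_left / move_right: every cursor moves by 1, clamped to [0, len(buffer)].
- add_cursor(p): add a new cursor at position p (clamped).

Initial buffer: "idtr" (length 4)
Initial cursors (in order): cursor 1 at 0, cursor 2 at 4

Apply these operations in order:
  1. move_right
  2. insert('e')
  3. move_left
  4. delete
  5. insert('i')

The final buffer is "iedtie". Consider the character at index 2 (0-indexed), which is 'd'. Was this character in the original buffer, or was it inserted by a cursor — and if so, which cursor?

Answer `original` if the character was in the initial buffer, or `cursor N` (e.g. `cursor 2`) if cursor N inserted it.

Answer: original

Derivation:
After op 1 (move_right): buffer="idtr" (len 4), cursors c1@1 c2@4, authorship ....
After op 2 (insert('e')): buffer="iedtre" (len 6), cursors c1@2 c2@6, authorship .1...2
After op 3 (move_left): buffer="iedtre" (len 6), cursors c1@1 c2@5, authorship .1...2
After op 4 (delete): buffer="edte" (len 4), cursors c1@0 c2@3, authorship 1..2
After op 5 (insert('i')): buffer="iedtie" (len 6), cursors c1@1 c2@5, authorship 11..22
Authorship (.=original, N=cursor N): 1 1 . . 2 2
Index 2: author = original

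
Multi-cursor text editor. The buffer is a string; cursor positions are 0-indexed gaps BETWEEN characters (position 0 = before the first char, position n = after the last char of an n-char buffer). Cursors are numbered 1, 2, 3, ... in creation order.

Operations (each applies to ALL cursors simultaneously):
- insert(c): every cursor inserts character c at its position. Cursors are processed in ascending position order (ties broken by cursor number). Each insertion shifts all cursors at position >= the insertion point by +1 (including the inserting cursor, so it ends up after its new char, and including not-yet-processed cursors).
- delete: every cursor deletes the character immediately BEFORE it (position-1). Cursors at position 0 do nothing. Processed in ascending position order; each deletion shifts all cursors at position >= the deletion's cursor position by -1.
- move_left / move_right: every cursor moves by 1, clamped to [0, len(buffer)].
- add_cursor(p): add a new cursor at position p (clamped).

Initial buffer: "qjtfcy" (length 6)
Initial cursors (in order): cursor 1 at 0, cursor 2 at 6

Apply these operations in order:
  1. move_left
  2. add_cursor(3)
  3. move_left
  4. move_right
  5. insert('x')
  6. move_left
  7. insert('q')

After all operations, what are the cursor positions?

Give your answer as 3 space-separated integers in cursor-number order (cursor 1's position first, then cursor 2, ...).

Answer: 2 10 6

Derivation:
After op 1 (move_left): buffer="qjtfcy" (len 6), cursors c1@0 c2@5, authorship ......
After op 2 (add_cursor(3)): buffer="qjtfcy" (len 6), cursors c1@0 c3@3 c2@5, authorship ......
After op 3 (move_left): buffer="qjtfcy" (len 6), cursors c1@0 c3@2 c2@4, authorship ......
After op 4 (move_right): buffer="qjtfcy" (len 6), cursors c1@1 c3@3 c2@5, authorship ......
After op 5 (insert('x')): buffer="qxjtxfcxy" (len 9), cursors c1@2 c3@5 c2@8, authorship .1..3..2.
After op 6 (move_left): buffer="qxjtxfcxy" (len 9), cursors c1@1 c3@4 c2@7, authorship .1..3..2.
After op 7 (insert('q')): buffer="qqxjtqxfcqxy" (len 12), cursors c1@2 c3@6 c2@10, authorship .11..33..22.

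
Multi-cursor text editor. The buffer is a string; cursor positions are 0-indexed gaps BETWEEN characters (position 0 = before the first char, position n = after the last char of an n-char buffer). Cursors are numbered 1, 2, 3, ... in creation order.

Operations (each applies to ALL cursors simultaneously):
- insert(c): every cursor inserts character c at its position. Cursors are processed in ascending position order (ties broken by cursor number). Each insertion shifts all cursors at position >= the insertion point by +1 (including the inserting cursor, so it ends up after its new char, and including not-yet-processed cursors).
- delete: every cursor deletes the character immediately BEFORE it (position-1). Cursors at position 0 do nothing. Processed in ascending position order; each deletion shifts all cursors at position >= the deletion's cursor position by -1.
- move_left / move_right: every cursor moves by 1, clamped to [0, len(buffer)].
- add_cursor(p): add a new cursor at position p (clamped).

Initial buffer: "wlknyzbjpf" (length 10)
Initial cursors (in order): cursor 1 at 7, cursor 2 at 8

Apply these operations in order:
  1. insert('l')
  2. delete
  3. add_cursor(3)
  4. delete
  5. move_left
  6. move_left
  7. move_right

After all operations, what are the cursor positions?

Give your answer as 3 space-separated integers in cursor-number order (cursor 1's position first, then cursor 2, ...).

Answer: 4 4 1

Derivation:
After op 1 (insert('l')): buffer="wlknyzbljlpf" (len 12), cursors c1@8 c2@10, authorship .......1.2..
After op 2 (delete): buffer="wlknyzbjpf" (len 10), cursors c1@7 c2@8, authorship ..........
After op 3 (add_cursor(3)): buffer="wlknyzbjpf" (len 10), cursors c3@3 c1@7 c2@8, authorship ..........
After op 4 (delete): buffer="wlnyzpf" (len 7), cursors c3@2 c1@5 c2@5, authorship .......
After op 5 (move_left): buffer="wlnyzpf" (len 7), cursors c3@1 c1@4 c2@4, authorship .......
After op 6 (move_left): buffer="wlnyzpf" (len 7), cursors c3@0 c1@3 c2@3, authorship .......
After op 7 (move_right): buffer="wlnyzpf" (len 7), cursors c3@1 c1@4 c2@4, authorship .......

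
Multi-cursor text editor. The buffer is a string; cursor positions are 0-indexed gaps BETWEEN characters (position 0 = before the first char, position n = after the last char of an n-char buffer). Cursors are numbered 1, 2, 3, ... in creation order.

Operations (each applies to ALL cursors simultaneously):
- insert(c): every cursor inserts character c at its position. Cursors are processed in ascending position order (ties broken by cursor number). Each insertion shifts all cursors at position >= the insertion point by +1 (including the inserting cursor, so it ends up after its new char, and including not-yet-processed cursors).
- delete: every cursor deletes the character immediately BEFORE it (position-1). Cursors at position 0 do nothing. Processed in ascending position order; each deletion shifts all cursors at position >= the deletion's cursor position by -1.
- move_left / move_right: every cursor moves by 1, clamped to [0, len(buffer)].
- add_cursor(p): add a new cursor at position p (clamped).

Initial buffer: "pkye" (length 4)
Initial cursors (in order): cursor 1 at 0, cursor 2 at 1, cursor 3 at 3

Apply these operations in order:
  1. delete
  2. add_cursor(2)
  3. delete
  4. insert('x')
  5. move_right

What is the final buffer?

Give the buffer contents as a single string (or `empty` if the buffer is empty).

Answer: xxxx

Derivation:
After op 1 (delete): buffer="ke" (len 2), cursors c1@0 c2@0 c3@1, authorship ..
After op 2 (add_cursor(2)): buffer="ke" (len 2), cursors c1@0 c2@0 c3@1 c4@2, authorship ..
After op 3 (delete): buffer="" (len 0), cursors c1@0 c2@0 c3@0 c4@0, authorship 
After op 4 (insert('x')): buffer="xxxx" (len 4), cursors c1@4 c2@4 c3@4 c4@4, authorship 1234
After op 5 (move_right): buffer="xxxx" (len 4), cursors c1@4 c2@4 c3@4 c4@4, authorship 1234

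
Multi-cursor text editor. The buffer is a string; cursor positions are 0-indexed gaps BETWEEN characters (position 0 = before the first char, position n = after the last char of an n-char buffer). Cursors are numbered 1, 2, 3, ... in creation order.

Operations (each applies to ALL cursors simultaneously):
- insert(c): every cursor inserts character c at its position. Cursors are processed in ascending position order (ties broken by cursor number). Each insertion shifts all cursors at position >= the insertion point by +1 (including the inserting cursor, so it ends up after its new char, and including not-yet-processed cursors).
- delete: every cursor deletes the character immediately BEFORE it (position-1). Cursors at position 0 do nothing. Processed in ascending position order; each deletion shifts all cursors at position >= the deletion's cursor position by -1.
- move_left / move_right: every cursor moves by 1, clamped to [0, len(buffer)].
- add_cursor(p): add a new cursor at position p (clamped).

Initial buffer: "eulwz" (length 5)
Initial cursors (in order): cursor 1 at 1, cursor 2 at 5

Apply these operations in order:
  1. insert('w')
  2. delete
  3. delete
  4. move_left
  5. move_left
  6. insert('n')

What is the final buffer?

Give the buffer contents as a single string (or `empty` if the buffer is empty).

Answer: nunlw

Derivation:
After op 1 (insert('w')): buffer="ewulwzw" (len 7), cursors c1@2 c2@7, authorship .1....2
After op 2 (delete): buffer="eulwz" (len 5), cursors c1@1 c2@5, authorship .....
After op 3 (delete): buffer="ulw" (len 3), cursors c1@0 c2@3, authorship ...
After op 4 (move_left): buffer="ulw" (len 3), cursors c1@0 c2@2, authorship ...
After op 5 (move_left): buffer="ulw" (len 3), cursors c1@0 c2@1, authorship ...
After op 6 (insert('n')): buffer="nunlw" (len 5), cursors c1@1 c2@3, authorship 1.2..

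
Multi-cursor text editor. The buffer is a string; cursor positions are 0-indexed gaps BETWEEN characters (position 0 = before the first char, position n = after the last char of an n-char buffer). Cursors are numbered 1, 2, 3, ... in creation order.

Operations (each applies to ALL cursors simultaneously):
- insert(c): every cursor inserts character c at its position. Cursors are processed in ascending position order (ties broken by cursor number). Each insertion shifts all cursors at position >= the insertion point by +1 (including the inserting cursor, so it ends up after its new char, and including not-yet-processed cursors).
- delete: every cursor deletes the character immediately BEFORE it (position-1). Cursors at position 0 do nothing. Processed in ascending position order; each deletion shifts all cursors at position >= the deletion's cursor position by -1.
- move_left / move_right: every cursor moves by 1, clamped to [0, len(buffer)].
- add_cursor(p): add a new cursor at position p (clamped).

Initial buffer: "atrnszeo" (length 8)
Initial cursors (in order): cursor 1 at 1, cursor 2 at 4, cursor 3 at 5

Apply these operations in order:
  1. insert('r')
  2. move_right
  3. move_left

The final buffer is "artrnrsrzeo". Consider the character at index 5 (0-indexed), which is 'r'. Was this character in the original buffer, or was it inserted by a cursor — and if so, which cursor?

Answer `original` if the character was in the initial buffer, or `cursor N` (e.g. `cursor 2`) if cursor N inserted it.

Answer: cursor 2

Derivation:
After op 1 (insert('r')): buffer="artrnrsrzeo" (len 11), cursors c1@2 c2@6 c3@8, authorship .1...2.3...
After op 2 (move_right): buffer="artrnrsrzeo" (len 11), cursors c1@3 c2@7 c3@9, authorship .1...2.3...
After op 3 (move_left): buffer="artrnrsrzeo" (len 11), cursors c1@2 c2@6 c3@8, authorship .1...2.3...
Authorship (.=original, N=cursor N): . 1 . . . 2 . 3 . . .
Index 5: author = 2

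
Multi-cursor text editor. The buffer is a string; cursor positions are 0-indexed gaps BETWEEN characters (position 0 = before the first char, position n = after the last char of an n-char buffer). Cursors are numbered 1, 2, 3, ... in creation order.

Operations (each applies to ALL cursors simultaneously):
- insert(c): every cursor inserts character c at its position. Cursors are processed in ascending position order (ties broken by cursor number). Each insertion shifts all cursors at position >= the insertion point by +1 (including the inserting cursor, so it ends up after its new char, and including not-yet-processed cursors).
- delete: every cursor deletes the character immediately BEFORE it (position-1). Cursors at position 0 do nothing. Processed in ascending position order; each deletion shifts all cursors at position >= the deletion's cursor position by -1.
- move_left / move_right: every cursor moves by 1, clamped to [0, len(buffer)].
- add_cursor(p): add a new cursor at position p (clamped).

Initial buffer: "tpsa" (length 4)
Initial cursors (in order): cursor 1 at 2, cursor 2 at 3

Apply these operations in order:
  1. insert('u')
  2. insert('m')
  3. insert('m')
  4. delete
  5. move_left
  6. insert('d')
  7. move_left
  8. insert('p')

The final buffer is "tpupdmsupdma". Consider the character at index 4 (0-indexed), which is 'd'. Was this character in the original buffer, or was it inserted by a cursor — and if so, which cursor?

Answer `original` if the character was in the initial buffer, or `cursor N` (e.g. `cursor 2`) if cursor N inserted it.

After op 1 (insert('u')): buffer="tpusua" (len 6), cursors c1@3 c2@5, authorship ..1.2.
After op 2 (insert('m')): buffer="tpumsuma" (len 8), cursors c1@4 c2@7, authorship ..11.22.
After op 3 (insert('m')): buffer="tpummsumma" (len 10), cursors c1@5 c2@9, authorship ..111.222.
After op 4 (delete): buffer="tpumsuma" (len 8), cursors c1@4 c2@7, authorship ..11.22.
After op 5 (move_left): buffer="tpumsuma" (len 8), cursors c1@3 c2@6, authorship ..11.22.
After op 6 (insert('d')): buffer="tpudmsudma" (len 10), cursors c1@4 c2@8, authorship ..111.222.
After op 7 (move_left): buffer="tpudmsudma" (len 10), cursors c1@3 c2@7, authorship ..111.222.
After op 8 (insert('p')): buffer="tpupdmsupdma" (len 12), cursors c1@4 c2@9, authorship ..1111.2222.
Authorship (.=original, N=cursor N): . . 1 1 1 1 . 2 2 2 2 .
Index 4: author = 1

Answer: cursor 1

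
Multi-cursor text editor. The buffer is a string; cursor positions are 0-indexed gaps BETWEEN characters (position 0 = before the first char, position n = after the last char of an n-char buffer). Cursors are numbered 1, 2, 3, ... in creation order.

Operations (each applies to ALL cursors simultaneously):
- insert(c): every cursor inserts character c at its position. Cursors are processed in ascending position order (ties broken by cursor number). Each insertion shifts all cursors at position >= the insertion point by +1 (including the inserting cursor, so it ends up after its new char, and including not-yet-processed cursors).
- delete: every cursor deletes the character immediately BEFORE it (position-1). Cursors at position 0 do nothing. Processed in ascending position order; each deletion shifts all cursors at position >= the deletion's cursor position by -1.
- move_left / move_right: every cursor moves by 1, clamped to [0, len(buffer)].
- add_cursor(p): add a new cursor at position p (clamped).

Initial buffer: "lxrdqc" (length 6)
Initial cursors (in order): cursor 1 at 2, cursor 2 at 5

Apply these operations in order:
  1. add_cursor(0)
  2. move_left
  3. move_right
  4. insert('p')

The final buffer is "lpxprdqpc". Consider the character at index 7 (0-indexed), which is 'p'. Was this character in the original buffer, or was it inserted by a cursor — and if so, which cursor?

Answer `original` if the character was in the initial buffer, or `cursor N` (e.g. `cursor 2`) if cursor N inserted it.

After op 1 (add_cursor(0)): buffer="lxrdqc" (len 6), cursors c3@0 c1@2 c2@5, authorship ......
After op 2 (move_left): buffer="lxrdqc" (len 6), cursors c3@0 c1@1 c2@4, authorship ......
After op 3 (move_right): buffer="lxrdqc" (len 6), cursors c3@1 c1@2 c2@5, authorship ......
After op 4 (insert('p')): buffer="lpxprdqpc" (len 9), cursors c3@2 c1@4 c2@8, authorship .3.1...2.
Authorship (.=original, N=cursor N): . 3 . 1 . . . 2 .
Index 7: author = 2

Answer: cursor 2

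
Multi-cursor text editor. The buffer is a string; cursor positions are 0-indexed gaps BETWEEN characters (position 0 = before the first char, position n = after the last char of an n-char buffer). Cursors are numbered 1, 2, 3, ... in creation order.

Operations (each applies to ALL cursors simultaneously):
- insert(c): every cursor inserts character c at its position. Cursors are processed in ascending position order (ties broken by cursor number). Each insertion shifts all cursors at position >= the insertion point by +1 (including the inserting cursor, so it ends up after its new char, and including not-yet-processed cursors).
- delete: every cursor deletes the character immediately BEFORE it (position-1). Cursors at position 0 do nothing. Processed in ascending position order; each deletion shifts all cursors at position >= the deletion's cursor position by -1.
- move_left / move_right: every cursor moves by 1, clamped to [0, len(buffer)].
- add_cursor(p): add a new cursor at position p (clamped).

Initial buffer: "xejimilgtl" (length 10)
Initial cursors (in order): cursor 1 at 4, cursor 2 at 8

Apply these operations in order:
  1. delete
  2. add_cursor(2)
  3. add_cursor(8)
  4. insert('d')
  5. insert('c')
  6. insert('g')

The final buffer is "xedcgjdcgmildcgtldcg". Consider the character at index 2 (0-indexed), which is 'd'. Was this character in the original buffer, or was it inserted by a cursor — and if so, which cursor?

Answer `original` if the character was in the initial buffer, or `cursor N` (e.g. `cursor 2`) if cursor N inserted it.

Answer: cursor 3

Derivation:
After op 1 (delete): buffer="xejmiltl" (len 8), cursors c1@3 c2@6, authorship ........
After op 2 (add_cursor(2)): buffer="xejmiltl" (len 8), cursors c3@2 c1@3 c2@6, authorship ........
After op 3 (add_cursor(8)): buffer="xejmiltl" (len 8), cursors c3@2 c1@3 c2@6 c4@8, authorship ........
After op 4 (insert('d')): buffer="xedjdmildtld" (len 12), cursors c3@3 c1@5 c2@9 c4@12, authorship ..3.1...2..4
After op 5 (insert('c')): buffer="xedcjdcmildctldc" (len 16), cursors c3@4 c1@7 c2@12 c4@16, authorship ..33.11...22..44
After op 6 (insert('g')): buffer="xedcgjdcgmildcgtldcg" (len 20), cursors c3@5 c1@9 c2@15 c4@20, authorship ..333.111...222..444
Authorship (.=original, N=cursor N): . . 3 3 3 . 1 1 1 . . . 2 2 2 . . 4 4 4
Index 2: author = 3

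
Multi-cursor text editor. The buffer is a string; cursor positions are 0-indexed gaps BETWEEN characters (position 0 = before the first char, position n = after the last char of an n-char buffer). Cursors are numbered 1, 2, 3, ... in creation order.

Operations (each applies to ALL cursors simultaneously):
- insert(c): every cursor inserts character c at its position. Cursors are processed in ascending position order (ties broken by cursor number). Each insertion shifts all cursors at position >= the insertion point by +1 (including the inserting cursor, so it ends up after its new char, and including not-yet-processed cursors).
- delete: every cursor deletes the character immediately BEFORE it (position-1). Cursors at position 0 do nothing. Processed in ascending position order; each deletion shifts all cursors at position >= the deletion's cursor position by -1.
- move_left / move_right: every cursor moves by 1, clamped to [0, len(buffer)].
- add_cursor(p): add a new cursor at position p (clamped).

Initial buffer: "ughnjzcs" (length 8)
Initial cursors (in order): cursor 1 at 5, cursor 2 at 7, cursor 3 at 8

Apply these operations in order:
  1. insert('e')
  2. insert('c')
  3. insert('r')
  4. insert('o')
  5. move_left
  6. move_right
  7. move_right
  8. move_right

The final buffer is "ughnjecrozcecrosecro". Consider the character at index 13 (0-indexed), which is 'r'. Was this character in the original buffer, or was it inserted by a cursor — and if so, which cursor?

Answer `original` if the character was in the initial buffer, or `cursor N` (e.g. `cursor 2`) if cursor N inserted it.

After op 1 (insert('e')): buffer="ughnjezcese" (len 11), cursors c1@6 c2@9 c3@11, authorship .....1..2.3
After op 2 (insert('c')): buffer="ughnjeczcecsec" (len 14), cursors c1@7 c2@11 c3@14, authorship .....11..22.33
After op 3 (insert('r')): buffer="ughnjecrzcecrsecr" (len 17), cursors c1@8 c2@13 c3@17, authorship .....111..222.333
After op 4 (insert('o')): buffer="ughnjecrozcecrosecro" (len 20), cursors c1@9 c2@15 c3@20, authorship .....1111..2222.3333
After op 5 (move_left): buffer="ughnjecrozcecrosecro" (len 20), cursors c1@8 c2@14 c3@19, authorship .....1111..2222.3333
After op 6 (move_right): buffer="ughnjecrozcecrosecro" (len 20), cursors c1@9 c2@15 c3@20, authorship .....1111..2222.3333
After op 7 (move_right): buffer="ughnjecrozcecrosecro" (len 20), cursors c1@10 c2@16 c3@20, authorship .....1111..2222.3333
After op 8 (move_right): buffer="ughnjecrozcecrosecro" (len 20), cursors c1@11 c2@17 c3@20, authorship .....1111..2222.3333
Authorship (.=original, N=cursor N): . . . . . 1 1 1 1 . . 2 2 2 2 . 3 3 3 3
Index 13: author = 2

Answer: cursor 2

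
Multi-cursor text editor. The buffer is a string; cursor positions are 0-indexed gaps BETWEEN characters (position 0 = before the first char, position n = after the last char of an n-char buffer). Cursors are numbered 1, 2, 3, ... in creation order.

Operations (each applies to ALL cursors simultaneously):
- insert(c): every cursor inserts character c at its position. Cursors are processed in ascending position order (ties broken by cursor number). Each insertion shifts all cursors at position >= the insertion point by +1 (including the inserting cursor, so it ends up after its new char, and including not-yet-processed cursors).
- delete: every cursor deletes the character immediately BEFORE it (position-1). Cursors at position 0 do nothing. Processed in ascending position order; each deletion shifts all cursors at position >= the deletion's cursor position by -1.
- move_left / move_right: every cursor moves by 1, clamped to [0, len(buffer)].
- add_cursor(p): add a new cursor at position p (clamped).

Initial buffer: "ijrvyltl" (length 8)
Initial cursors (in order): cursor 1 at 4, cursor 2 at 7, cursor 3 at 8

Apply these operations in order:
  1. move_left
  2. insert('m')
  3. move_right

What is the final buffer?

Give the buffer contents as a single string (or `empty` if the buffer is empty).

Answer: ijrmvylmtml

Derivation:
After op 1 (move_left): buffer="ijrvyltl" (len 8), cursors c1@3 c2@6 c3@7, authorship ........
After op 2 (insert('m')): buffer="ijrmvylmtml" (len 11), cursors c1@4 c2@8 c3@10, authorship ...1...2.3.
After op 3 (move_right): buffer="ijrmvylmtml" (len 11), cursors c1@5 c2@9 c3@11, authorship ...1...2.3.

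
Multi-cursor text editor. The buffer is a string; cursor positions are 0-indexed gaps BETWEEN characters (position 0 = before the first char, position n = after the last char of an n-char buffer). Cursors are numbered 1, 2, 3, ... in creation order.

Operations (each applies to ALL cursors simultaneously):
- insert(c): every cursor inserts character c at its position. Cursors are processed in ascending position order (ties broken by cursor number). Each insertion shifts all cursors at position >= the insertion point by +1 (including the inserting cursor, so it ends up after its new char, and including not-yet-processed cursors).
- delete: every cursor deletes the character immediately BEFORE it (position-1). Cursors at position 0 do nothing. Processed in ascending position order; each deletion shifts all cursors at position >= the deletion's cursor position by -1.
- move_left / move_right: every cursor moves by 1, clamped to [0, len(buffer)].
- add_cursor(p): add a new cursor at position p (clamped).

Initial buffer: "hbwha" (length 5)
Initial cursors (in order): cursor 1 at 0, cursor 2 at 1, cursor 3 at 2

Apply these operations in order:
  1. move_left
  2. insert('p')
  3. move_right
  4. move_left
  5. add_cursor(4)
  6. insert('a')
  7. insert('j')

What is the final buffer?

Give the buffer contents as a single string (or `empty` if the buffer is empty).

Answer: ppaajjhpaajjbwha

Derivation:
After op 1 (move_left): buffer="hbwha" (len 5), cursors c1@0 c2@0 c3@1, authorship .....
After op 2 (insert('p')): buffer="pphpbwha" (len 8), cursors c1@2 c2@2 c3@4, authorship 12.3....
After op 3 (move_right): buffer="pphpbwha" (len 8), cursors c1@3 c2@3 c3@5, authorship 12.3....
After op 4 (move_left): buffer="pphpbwha" (len 8), cursors c1@2 c2@2 c3@4, authorship 12.3....
After op 5 (add_cursor(4)): buffer="pphpbwha" (len 8), cursors c1@2 c2@2 c3@4 c4@4, authorship 12.3....
After op 6 (insert('a')): buffer="ppaahpaabwha" (len 12), cursors c1@4 c2@4 c3@8 c4@8, authorship 1212.334....
After op 7 (insert('j')): buffer="ppaajjhpaajjbwha" (len 16), cursors c1@6 c2@6 c3@12 c4@12, authorship 121212.33434....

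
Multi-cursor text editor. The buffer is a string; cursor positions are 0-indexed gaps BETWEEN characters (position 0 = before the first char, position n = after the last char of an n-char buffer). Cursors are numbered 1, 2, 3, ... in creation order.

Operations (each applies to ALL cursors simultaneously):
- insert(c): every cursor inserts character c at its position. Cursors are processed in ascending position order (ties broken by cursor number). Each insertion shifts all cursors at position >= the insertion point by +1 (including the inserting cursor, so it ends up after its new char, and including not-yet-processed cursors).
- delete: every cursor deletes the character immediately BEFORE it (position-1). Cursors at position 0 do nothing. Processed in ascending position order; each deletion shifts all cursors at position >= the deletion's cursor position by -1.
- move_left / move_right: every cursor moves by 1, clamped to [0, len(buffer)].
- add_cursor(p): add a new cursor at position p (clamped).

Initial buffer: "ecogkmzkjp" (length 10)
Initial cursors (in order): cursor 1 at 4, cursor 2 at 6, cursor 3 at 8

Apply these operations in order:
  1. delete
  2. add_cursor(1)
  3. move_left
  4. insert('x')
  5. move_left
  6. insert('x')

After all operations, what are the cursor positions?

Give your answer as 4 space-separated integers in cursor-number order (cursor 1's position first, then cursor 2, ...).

Answer: 5 8 11 1

Derivation:
After op 1 (delete): buffer="ecokzjp" (len 7), cursors c1@3 c2@4 c3@5, authorship .......
After op 2 (add_cursor(1)): buffer="ecokzjp" (len 7), cursors c4@1 c1@3 c2@4 c3@5, authorship .......
After op 3 (move_left): buffer="ecokzjp" (len 7), cursors c4@0 c1@2 c2@3 c3@4, authorship .......
After op 4 (insert('x')): buffer="xecxoxkxzjp" (len 11), cursors c4@1 c1@4 c2@6 c3@8, authorship 4..1.2.3...
After op 5 (move_left): buffer="xecxoxkxzjp" (len 11), cursors c4@0 c1@3 c2@5 c3@7, authorship 4..1.2.3...
After op 6 (insert('x')): buffer="xxecxxoxxkxxzjp" (len 15), cursors c4@1 c1@5 c2@8 c3@11, authorship 44..11.22.33...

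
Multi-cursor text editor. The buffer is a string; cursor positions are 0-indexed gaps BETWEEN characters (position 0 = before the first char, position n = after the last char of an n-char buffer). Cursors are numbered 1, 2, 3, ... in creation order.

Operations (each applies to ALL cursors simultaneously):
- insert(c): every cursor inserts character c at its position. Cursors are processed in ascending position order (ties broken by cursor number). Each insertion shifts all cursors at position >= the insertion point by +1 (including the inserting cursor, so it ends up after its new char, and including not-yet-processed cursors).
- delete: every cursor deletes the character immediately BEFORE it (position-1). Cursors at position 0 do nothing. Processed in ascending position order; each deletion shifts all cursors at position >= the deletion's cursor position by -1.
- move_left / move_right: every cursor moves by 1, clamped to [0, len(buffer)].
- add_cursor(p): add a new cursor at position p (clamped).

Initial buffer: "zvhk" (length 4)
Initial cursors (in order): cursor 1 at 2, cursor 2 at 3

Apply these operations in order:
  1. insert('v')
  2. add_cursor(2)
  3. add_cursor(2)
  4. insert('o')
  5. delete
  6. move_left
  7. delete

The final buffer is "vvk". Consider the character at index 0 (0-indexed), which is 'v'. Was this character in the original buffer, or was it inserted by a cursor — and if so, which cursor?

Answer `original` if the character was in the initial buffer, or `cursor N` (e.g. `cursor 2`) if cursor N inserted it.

After op 1 (insert('v')): buffer="zvvhvk" (len 6), cursors c1@3 c2@5, authorship ..1.2.
After op 2 (add_cursor(2)): buffer="zvvhvk" (len 6), cursors c3@2 c1@3 c2@5, authorship ..1.2.
After op 3 (add_cursor(2)): buffer="zvvhvk" (len 6), cursors c3@2 c4@2 c1@3 c2@5, authorship ..1.2.
After op 4 (insert('o')): buffer="zvoovohvok" (len 10), cursors c3@4 c4@4 c1@6 c2@9, authorship ..3411.22.
After op 5 (delete): buffer="zvvhvk" (len 6), cursors c3@2 c4@2 c1@3 c2@5, authorship ..1.2.
After op 6 (move_left): buffer="zvvhvk" (len 6), cursors c3@1 c4@1 c1@2 c2@4, authorship ..1.2.
After op 7 (delete): buffer="vvk" (len 3), cursors c1@0 c3@0 c4@0 c2@1, authorship 12.
Authorship (.=original, N=cursor N): 1 2 .
Index 0: author = 1

Answer: cursor 1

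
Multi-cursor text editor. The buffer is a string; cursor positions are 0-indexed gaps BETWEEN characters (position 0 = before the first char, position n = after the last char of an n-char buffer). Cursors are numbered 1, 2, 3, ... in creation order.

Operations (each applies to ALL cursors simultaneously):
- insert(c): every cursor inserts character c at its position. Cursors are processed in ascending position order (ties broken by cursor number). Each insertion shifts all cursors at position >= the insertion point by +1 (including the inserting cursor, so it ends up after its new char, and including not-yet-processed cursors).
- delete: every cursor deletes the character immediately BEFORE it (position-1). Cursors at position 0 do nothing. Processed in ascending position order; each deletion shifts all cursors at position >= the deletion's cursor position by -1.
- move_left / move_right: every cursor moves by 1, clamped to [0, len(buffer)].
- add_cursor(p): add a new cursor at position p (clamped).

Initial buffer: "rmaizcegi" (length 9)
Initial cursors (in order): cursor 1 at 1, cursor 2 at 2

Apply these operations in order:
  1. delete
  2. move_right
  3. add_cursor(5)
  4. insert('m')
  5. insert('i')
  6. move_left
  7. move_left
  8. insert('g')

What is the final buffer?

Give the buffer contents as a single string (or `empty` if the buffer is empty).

After op 1 (delete): buffer="aizcegi" (len 7), cursors c1@0 c2@0, authorship .......
After op 2 (move_right): buffer="aizcegi" (len 7), cursors c1@1 c2@1, authorship .......
After op 3 (add_cursor(5)): buffer="aizcegi" (len 7), cursors c1@1 c2@1 c3@5, authorship .......
After op 4 (insert('m')): buffer="ammizcemgi" (len 10), cursors c1@3 c2@3 c3@8, authorship .12....3..
After op 5 (insert('i')): buffer="ammiiizcemigi" (len 13), cursors c1@5 c2@5 c3@11, authorship .1212....33..
After op 6 (move_left): buffer="ammiiizcemigi" (len 13), cursors c1@4 c2@4 c3@10, authorship .1212....33..
After op 7 (move_left): buffer="ammiiizcemigi" (len 13), cursors c1@3 c2@3 c3@9, authorship .1212....33..
After op 8 (insert('g')): buffer="ammggiiizcegmigi" (len 16), cursors c1@5 c2@5 c3@12, authorship .121212....333..

Answer: ammggiiizcegmigi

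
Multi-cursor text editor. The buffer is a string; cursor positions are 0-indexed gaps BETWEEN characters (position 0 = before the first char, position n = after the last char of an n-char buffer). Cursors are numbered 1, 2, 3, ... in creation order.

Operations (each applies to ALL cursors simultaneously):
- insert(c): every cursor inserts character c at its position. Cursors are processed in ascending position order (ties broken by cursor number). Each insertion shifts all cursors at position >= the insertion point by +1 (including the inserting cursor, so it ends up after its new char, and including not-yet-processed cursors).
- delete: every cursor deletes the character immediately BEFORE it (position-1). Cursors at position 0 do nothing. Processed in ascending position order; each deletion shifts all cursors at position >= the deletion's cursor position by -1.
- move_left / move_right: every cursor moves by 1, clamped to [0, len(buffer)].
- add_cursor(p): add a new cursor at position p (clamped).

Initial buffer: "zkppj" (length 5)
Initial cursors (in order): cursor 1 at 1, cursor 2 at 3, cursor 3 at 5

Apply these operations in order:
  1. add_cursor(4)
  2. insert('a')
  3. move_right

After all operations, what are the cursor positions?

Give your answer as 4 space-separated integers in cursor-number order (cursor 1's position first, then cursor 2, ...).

After op 1 (add_cursor(4)): buffer="zkppj" (len 5), cursors c1@1 c2@3 c4@4 c3@5, authorship .....
After op 2 (insert('a')): buffer="zakpapaja" (len 9), cursors c1@2 c2@5 c4@7 c3@9, authorship .1..2.4.3
After op 3 (move_right): buffer="zakpapaja" (len 9), cursors c1@3 c2@6 c4@8 c3@9, authorship .1..2.4.3

Answer: 3 6 9 8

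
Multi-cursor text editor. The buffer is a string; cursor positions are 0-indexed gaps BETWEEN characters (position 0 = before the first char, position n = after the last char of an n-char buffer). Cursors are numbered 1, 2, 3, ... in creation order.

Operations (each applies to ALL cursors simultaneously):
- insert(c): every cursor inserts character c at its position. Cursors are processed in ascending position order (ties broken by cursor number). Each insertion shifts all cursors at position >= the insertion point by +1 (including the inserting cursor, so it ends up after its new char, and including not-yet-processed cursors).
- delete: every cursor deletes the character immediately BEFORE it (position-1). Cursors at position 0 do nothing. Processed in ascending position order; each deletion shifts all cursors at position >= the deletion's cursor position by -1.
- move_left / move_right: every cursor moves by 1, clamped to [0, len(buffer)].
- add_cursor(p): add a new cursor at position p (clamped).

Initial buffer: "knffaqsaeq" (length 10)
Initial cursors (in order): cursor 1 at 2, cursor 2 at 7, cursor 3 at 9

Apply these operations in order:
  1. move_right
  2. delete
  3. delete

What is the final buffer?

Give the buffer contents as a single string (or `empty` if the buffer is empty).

Answer: kfaq

Derivation:
After op 1 (move_right): buffer="knffaqsaeq" (len 10), cursors c1@3 c2@8 c3@10, authorship ..........
After op 2 (delete): buffer="knfaqse" (len 7), cursors c1@2 c2@6 c3@7, authorship .......
After op 3 (delete): buffer="kfaq" (len 4), cursors c1@1 c2@4 c3@4, authorship ....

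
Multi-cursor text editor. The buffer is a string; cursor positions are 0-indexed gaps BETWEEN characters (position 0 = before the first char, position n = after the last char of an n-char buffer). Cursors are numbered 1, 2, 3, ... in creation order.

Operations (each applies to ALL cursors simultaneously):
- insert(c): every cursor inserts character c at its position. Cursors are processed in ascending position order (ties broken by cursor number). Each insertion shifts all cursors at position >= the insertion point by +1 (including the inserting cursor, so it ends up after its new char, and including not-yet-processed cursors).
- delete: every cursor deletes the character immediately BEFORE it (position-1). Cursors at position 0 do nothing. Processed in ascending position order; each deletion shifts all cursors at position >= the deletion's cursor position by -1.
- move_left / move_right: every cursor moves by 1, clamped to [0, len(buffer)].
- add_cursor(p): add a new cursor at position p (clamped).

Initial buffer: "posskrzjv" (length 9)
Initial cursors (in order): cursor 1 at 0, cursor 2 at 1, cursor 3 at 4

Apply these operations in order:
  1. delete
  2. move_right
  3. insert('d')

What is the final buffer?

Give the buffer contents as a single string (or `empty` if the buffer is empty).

Answer: oddskdrzjv

Derivation:
After op 1 (delete): buffer="oskrzjv" (len 7), cursors c1@0 c2@0 c3@2, authorship .......
After op 2 (move_right): buffer="oskrzjv" (len 7), cursors c1@1 c2@1 c3@3, authorship .......
After op 3 (insert('d')): buffer="oddskdrzjv" (len 10), cursors c1@3 c2@3 c3@6, authorship .12..3....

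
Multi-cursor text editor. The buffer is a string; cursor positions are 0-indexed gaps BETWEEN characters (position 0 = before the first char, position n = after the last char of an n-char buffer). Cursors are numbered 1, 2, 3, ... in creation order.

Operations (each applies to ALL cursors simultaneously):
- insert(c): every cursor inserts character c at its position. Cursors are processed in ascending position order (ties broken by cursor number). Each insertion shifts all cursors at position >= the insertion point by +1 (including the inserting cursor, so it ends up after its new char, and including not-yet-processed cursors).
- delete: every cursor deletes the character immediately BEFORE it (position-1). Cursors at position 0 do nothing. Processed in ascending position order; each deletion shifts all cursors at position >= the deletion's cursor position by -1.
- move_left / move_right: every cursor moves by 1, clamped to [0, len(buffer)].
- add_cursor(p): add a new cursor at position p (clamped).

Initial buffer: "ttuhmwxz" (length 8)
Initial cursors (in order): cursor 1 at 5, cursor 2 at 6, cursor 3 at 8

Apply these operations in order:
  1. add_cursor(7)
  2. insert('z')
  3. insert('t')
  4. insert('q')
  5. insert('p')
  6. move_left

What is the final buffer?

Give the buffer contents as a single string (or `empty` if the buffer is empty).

Answer: ttuhmztqpwztqpxztqpzztqp

Derivation:
After op 1 (add_cursor(7)): buffer="ttuhmwxz" (len 8), cursors c1@5 c2@6 c4@7 c3@8, authorship ........
After op 2 (insert('z')): buffer="ttuhmzwzxzzz" (len 12), cursors c1@6 c2@8 c4@10 c3@12, authorship .....1.2.4.3
After op 3 (insert('t')): buffer="ttuhmztwztxztzzt" (len 16), cursors c1@7 c2@10 c4@13 c3@16, authorship .....11.22.44.33
After op 4 (insert('q')): buffer="ttuhmztqwztqxztqzztq" (len 20), cursors c1@8 c2@12 c4@16 c3@20, authorship .....111.222.444.333
After op 5 (insert('p')): buffer="ttuhmztqpwztqpxztqpzztqp" (len 24), cursors c1@9 c2@14 c4@19 c3@24, authorship .....1111.2222.4444.3333
After op 6 (move_left): buffer="ttuhmztqpwztqpxztqpzztqp" (len 24), cursors c1@8 c2@13 c4@18 c3@23, authorship .....1111.2222.4444.3333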